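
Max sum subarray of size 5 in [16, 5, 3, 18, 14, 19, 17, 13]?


[0:5]: 56
[1:6]: 59
[2:7]: 71
[3:8]: 81

Max: 81 at [3:8]


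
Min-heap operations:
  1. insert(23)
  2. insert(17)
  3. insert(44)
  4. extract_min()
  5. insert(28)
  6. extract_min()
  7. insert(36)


insert(23) -> [23]
insert(17) -> [17, 23]
insert(44) -> [17, 23, 44]
extract_min()->17, [23, 44]
insert(28) -> [23, 44, 28]
extract_min()->23, [28, 44]
insert(36) -> [28, 44, 36]

Final heap: [28, 44, 36]


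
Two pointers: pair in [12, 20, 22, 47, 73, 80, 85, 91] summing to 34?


lo=0(12)+hi=7(91)=103
lo=0(12)+hi=6(85)=97
lo=0(12)+hi=5(80)=92
lo=0(12)+hi=4(73)=85
lo=0(12)+hi=3(47)=59
lo=0(12)+hi=2(22)=34

Yes: 12+22=34


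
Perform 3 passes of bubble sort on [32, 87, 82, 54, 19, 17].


Initial: [32, 87, 82, 54, 19, 17]
Pass 1: [32, 82, 54, 19, 17, 87] (4 swaps)
Pass 2: [32, 54, 19, 17, 82, 87] (3 swaps)
Pass 3: [32, 19, 17, 54, 82, 87] (2 swaps)

After 3 passes: [32, 19, 17, 54, 82, 87]


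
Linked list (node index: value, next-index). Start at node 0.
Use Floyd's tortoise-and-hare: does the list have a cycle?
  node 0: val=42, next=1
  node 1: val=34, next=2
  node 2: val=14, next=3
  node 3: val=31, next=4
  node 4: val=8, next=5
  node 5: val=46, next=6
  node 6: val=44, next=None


Floyd's tortoise (slow, +1) and hare (fast, +2):
  init: slow=0, fast=0
  step 1: slow=1, fast=2
  step 2: slow=2, fast=4
  step 3: slow=3, fast=6
  step 4: fast -> None, no cycle

Cycle: no


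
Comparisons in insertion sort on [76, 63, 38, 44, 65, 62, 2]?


Algorithm: insertion sort
Input: [76, 63, 38, 44, 65, 62, 2]
Sorted: [2, 38, 44, 62, 63, 65, 76]

18


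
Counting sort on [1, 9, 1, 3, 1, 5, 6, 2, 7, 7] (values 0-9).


Input: [1, 9, 1, 3, 1, 5, 6, 2, 7, 7]
Counts: [0, 3, 1, 1, 0, 1, 1, 2, 0, 1]

Sorted: [1, 1, 1, 2, 3, 5, 6, 7, 7, 9]


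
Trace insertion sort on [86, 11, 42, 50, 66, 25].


Initial: [86, 11, 42, 50, 66, 25]
Insert 11: [11, 86, 42, 50, 66, 25]
Insert 42: [11, 42, 86, 50, 66, 25]
Insert 50: [11, 42, 50, 86, 66, 25]
Insert 66: [11, 42, 50, 66, 86, 25]
Insert 25: [11, 25, 42, 50, 66, 86]

Sorted: [11, 25, 42, 50, 66, 86]


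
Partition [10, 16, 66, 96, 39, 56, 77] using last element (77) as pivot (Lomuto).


Pivot: 77
  10 <= 77: advance i (no swap)
  16 <= 77: advance i (no swap)
  66 <= 77: advance i (no swap)
  39 <= 77: swap -> [10, 16, 66, 39, 96, 56, 77]
  56 <= 77: swap -> [10, 16, 66, 39, 56, 96, 77]
Place pivot at 5: [10, 16, 66, 39, 56, 77, 96]

Partitioned: [10, 16, 66, 39, 56, 77, 96]


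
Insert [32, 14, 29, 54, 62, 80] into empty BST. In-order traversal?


Insert 32: root
Insert 14: L from 32
Insert 29: L from 32 -> R from 14
Insert 54: R from 32
Insert 62: R from 32 -> R from 54
Insert 80: R from 32 -> R from 54 -> R from 62

In-order: [14, 29, 32, 54, 62, 80]


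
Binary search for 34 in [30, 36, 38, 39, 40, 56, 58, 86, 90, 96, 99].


Step 1: lo=0, hi=10, mid=5, val=56
Step 2: lo=0, hi=4, mid=2, val=38
Step 3: lo=0, hi=1, mid=0, val=30
Step 4: lo=1, hi=1, mid=1, val=36

Not found


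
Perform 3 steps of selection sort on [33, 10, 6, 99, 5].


Initial: [33, 10, 6, 99, 5]
Step 1: min=5 at 4
  Swap: [5, 10, 6, 99, 33]
Step 2: min=6 at 2
  Swap: [5, 6, 10, 99, 33]
Step 3: min=10 at 2
  Swap: [5, 6, 10, 99, 33]

After 3 steps: [5, 6, 10, 99, 33]


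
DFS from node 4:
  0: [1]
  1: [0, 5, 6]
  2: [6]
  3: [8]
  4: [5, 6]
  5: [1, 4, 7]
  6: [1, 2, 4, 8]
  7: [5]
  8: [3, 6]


Visit 4, push [6, 5]
Visit 5, push [7, 1]
Visit 1, push [6, 0]
Visit 0, push []
Visit 6, push [8, 2]
Visit 2, push []
Visit 8, push [3]
Visit 3, push []
Visit 7, push []

DFS order: [4, 5, 1, 0, 6, 2, 8, 3, 7]


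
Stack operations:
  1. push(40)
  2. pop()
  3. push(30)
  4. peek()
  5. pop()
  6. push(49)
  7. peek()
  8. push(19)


push(40) -> [40]
pop()->40, []
push(30) -> [30]
peek()->30
pop()->30, []
push(49) -> [49]
peek()->49
push(19) -> [49, 19]

Final stack: [49, 19]


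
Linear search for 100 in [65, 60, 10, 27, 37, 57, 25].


i=0: 65!=100
i=1: 60!=100
i=2: 10!=100
i=3: 27!=100
i=4: 37!=100
i=5: 57!=100
i=6: 25!=100

Not found, 7 comps


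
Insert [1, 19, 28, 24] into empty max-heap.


Insert 1: [1]
Insert 19: [19, 1]
Insert 28: [28, 1, 19]
Insert 24: [28, 24, 19, 1]

Final heap: [28, 24, 19, 1]


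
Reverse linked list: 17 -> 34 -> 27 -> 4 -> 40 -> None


Step 1: curr=17, set curr.next=prev(None) | reversed so far: 17
Step 2: curr=34, set curr.next=prev(17) | reversed so far: 34 -> 17
Step 3: curr=27, set curr.next=prev(34) | reversed so far: 27 -> 34 -> 17
Step 4: curr=4, set curr.next=prev(27) | reversed so far: 4 -> 27 -> 34 -> 17
Step 5: curr=40, set curr.next=prev(4) | reversed so far: 40 -> 4 -> 27 -> 34 -> 17

40 -> 4 -> 27 -> 34 -> 17 -> None


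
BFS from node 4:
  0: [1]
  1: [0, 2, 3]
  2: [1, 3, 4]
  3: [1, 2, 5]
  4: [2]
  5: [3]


Visit 4, enqueue [2]
Visit 2, enqueue [1, 3]
Visit 1, enqueue [0]
Visit 3, enqueue [5]
Visit 0, enqueue []
Visit 5, enqueue []

BFS order: [4, 2, 1, 3, 0, 5]


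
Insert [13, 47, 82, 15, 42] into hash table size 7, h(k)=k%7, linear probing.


Insert 13: h=6 -> slot 6
Insert 47: h=5 -> slot 5
Insert 82: h=5, 2 probes -> slot 0
Insert 15: h=1 -> slot 1
Insert 42: h=0, 2 probes -> slot 2

Table: [82, 15, 42, None, None, 47, 13]


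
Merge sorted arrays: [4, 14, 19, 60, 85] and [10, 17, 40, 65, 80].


Take 4 from A
Take 10 from B
Take 14 from A
Take 17 from B
Take 19 from A
Take 40 from B
Take 60 from A
Take 65 from B
Take 80 from B

Merged: [4, 10, 14, 17, 19, 40, 60, 65, 80, 85]


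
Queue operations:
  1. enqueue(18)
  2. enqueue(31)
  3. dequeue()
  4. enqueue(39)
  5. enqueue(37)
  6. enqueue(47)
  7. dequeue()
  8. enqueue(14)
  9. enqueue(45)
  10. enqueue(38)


enqueue(18) -> [18]
enqueue(31) -> [18, 31]
dequeue()->18, [31]
enqueue(39) -> [31, 39]
enqueue(37) -> [31, 39, 37]
enqueue(47) -> [31, 39, 37, 47]
dequeue()->31, [39, 37, 47]
enqueue(14) -> [39, 37, 47, 14]
enqueue(45) -> [39, 37, 47, 14, 45]
enqueue(38) -> [39, 37, 47, 14, 45, 38]

Final queue: [39, 37, 47, 14, 45, 38]


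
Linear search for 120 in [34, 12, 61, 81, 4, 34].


i=0: 34!=120
i=1: 12!=120
i=2: 61!=120
i=3: 81!=120
i=4: 4!=120
i=5: 34!=120

Not found, 6 comps


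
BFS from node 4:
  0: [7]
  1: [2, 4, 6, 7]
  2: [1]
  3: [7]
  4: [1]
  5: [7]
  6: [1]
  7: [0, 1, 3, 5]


Visit 4, enqueue [1]
Visit 1, enqueue [2, 6, 7]
Visit 2, enqueue []
Visit 6, enqueue []
Visit 7, enqueue [0, 3, 5]
Visit 0, enqueue []
Visit 3, enqueue []
Visit 5, enqueue []

BFS order: [4, 1, 2, 6, 7, 0, 3, 5]


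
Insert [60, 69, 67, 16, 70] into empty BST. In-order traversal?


Insert 60: root
Insert 69: R from 60
Insert 67: R from 60 -> L from 69
Insert 16: L from 60
Insert 70: R from 60 -> R from 69

In-order: [16, 60, 67, 69, 70]


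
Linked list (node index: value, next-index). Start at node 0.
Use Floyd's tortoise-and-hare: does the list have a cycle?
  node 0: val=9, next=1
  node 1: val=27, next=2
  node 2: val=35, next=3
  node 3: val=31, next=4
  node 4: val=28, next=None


Floyd's tortoise (slow, +1) and hare (fast, +2):
  init: slow=0, fast=0
  step 1: slow=1, fast=2
  step 2: slow=2, fast=4
  step 3: fast -> None, no cycle

Cycle: no


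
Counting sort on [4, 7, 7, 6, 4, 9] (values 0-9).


Input: [4, 7, 7, 6, 4, 9]
Counts: [0, 0, 0, 0, 2, 0, 1, 2, 0, 1]

Sorted: [4, 4, 6, 7, 7, 9]


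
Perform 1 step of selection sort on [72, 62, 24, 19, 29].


Initial: [72, 62, 24, 19, 29]
Step 1: min=19 at 3
  Swap: [19, 62, 24, 72, 29]

After 1 step: [19, 62, 24, 72, 29]


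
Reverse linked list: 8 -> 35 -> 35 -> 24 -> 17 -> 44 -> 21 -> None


Step 1: curr=8, set curr.next=prev(None) | reversed so far: 8
Step 2: curr=35, set curr.next=prev(8) | reversed so far: 35 -> 8
Step 3: curr=35, set curr.next=prev(35) | reversed so far: 35 -> 35 -> 8
Step 4: curr=24, set curr.next=prev(35) | reversed so far: 24 -> 35 -> 35 -> 8
Step 5: curr=17, set curr.next=prev(24) | reversed so far: 17 -> 24 -> 35 -> 35 -> 8
Step 6: curr=44, set curr.next=prev(17) | reversed so far: 44 -> 17 -> 24 -> 35 -> 35 -> 8
Step 7: curr=21, set curr.next=prev(44) | reversed so far: 21 -> 44 -> 17 -> 24 -> 35 -> 35 -> 8

21 -> 44 -> 17 -> 24 -> 35 -> 35 -> 8 -> None


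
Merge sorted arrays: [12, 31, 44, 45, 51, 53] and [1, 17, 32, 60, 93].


Take 1 from B
Take 12 from A
Take 17 from B
Take 31 from A
Take 32 from B
Take 44 from A
Take 45 from A
Take 51 from A
Take 53 from A

Merged: [1, 12, 17, 31, 32, 44, 45, 51, 53, 60, 93]


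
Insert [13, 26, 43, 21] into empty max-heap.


Insert 13: [13]
Insert 26: [26, 13]
Insert 43: [43, 13, 26]
Insert 21: [43, 21, 26, 13]

Final heap: [43, 21, 26, 13]


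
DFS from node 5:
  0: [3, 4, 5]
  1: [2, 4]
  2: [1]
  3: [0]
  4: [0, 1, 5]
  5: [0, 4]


Visit 5, push [4, 0]
Visit 0, push [4, 3]
Visit 3, push []
Visit 4, push [1]
Visit 1, push [2]
Visit 2, push []

DFS order: [5, 0, 3, 4, 1, 2]


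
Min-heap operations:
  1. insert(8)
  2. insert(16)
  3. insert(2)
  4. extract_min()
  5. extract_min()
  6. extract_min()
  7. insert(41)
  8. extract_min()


insert(8) -> [8]
insert(16) -> [8, 16]
insert(2) -> [2, 16, 8]
extract_min()->2, [8, 16]
extract_min()->8, [16]
extract_min()->16, []
insert(41) -> [41]
extract_min()->41, []

Final heap: []


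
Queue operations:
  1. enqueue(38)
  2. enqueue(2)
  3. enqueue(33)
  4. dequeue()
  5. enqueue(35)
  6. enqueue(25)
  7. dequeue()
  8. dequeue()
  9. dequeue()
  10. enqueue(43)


enqueue(38) -> [38]
enqueue(2) -> [38, 2]
enqueue(33) -> [38, 2, 33]
dequeue()->38, [2, 33]
enqueue(35) -> [2, 33, 35]
enqueue(25) -> [2, 33, 35, 25]
dequeue()->2, [33, 35, 25]
dequeue()->33, [35, 25]
dequeue()->35, [25]
enqueue(43) -> [25, 43]

Final queue: [25, 43]


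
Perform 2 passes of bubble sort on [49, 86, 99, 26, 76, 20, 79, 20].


Initial: [49, 86, 99, 26, 76, 20, 79, 20]
Pass 1: [49, 86, 26, 76, 20, 79, 20, 99] (5 swaps)
Pass 2: [49, 26, 76, 20, 79, 20, 86, 99] (5 swaps)

After 2 passes: [49, 26, 76, 20, 79, 20, 86, 99]


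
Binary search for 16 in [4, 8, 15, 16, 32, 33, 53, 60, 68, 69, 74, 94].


Step 1: lo=0, hi=11, mid=5, val=33
Step 2: lo=0, hi=4, mid=2, val=15
Step 3: lo=3, hi=4, mid=3, val=16

Found at index 3


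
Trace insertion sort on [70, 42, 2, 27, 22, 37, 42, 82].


Initial: [70, 42, 2, 27, 22, 37, 42, 82]
Insert 42: [42, 70, 2, 27, 22, 37, 42, 82]
Insert 2: [2, 42, 70, 27, 22, 37, 42, 82]
Insert 27: [2, 27, 42, 70, 22, 37, 42, 82]
Insert 22: [2, 22, 27, 42, 70, 37, 42, 82]
Insert 37: [2, 22, 27, 37, 42, 70, 42, 82]
Insert 42: [2, 22, 27, 37, 42, 42, 70, 82]
Insert 82: [2, 22, 27, 37, 42, 42, 70, 82]

Sorted: [2, 22, 27, 37, 42, 42, 70, 82]


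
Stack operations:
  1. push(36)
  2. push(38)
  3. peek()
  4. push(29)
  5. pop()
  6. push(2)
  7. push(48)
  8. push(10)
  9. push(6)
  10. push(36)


push(36) -> [36]
push(38) -> [36, 38]
peek()->38
push(29) -> [36, 38, 29]
pop()->29, [36, 38]
push(2) -> [36, 38, 2]
push(48) -> [36, 38, 2, 48]
push(10) -> [36, 38, 2, 48, 10]
push(6) -> [36, 38, 2, 48, 10, 6]
push(36) -> [36, 38, 2, 48, 10, 6, 36]

Final stack: [36, 38, 2, 48, 10, 6, 36]


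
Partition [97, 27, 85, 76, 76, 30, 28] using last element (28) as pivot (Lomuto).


Pivot: 28
  27 <= 28: swap -> [27, 97, 85, 76, 76, 30, 28]
Place pivot at 1: [27, 28, 85, 76, 76, 30, 97]

Partitioned: [27, 28, 85, 76, 76, 30, 97]


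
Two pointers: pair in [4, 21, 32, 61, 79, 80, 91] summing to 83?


lo=0(4)+hi=6(91)=95
lo=0(4)+hi=5(80)=84
lo=0(4)+hi=4(79)=83

Yes: 4+79=83


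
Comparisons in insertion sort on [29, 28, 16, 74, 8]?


Algorithm: insertion sort
Input: [29, 28, 16, 74, 8]
Sorted: [8, 16, 28, 29, 74]

8


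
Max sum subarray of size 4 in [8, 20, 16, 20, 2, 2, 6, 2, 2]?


[0:4]: 64
[1:5]: 58
[2:6]: 40
[3:7]: 30
[4:8]: 12
[5:9]: 12

Max: 64 at [0:4]


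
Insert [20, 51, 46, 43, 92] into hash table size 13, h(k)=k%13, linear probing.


Insert 20: h=7 -> slot 7
Insert 51: h=12 -> slot 12
Insert 46: h=7, 1 probes -> slot 8
Insert 43: h=4 -> slot 4
Insert 92: h=1 -> slot 1

Table: [None, 92, None, None, 43, None, None, 20, 46, None, None, None, 51]


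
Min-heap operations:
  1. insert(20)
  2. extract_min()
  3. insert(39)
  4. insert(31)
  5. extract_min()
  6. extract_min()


insert(20) -> [20]
extract_min()->20, []
insert(39) -> [39]
insert(31) -> [31, 39]
extract_min()->31, [39]
extract_min()->39, []

Final heap: []


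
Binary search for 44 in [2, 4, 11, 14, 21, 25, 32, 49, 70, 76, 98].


Step 1: lo=0, hi=10, mid=5, val=25
Step 2: lo=6, hi=10, mid=8, val=70
Step 3: lo=6, hi=7, mid=6, val=32
Step 4: lo=7, hi=7, mid=7, val=49

Not found


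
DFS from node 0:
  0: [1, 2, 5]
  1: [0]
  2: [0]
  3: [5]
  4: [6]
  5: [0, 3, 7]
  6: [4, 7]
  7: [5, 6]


Visit 0, push [5, 2, 1]
Visit 1, push []
Visit 2, push []
Visit 5, push [7, 3]
Visit 3, push []
Visit 7, push [6]
Visit 6, push [4]
Visit 4, push []

DFS order: [0, 1, 2, 5, 3, 7, 6, 4]


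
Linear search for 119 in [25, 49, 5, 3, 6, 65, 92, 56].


i=0: 25!=119
i=1: 49!=119
i=2: 5!=119
i=3: 3!=119
i=4: 6!=119
i=5: 65!=119
i=6: 92!=119
i=7: 56!=119

Not found, 8 comps


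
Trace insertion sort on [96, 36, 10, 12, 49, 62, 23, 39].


Initial: [96, 36, 10, 12, 49, 62, 23, 39]
Insert 36: [36, 96, 10, 12, 49, 62, 23, 39]
Insert 10: [10, 36, 96, 12, 49, 62, 23, 39]
Insert 12: [10, 12, 36, 96, 49, 62, 23, 39]
Insert 49: [10, 12, 36, 49, 96, 62, 23, 39]
Insert 62: [10, 12, 36, 49, 62, 96, 23, 39]
Insert 23: [10, 12, 23, 36, 49, 62, 96, 39]
Insert 39: [10, 12, 23, 36, 39, 49, 62, 96]

Sorted: [10, 12, 23, 36, 39, 49, 62, 96]


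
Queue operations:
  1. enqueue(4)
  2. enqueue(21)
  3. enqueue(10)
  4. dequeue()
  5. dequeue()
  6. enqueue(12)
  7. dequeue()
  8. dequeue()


enqueue(4) -> [4]
enqueue(21) -> [4, 21]
enqueue(10) -> [4, 21, 10]
dequeue()->4, [21, 10]
dequeue()->21, [10]
enqueue(12) -> [10, 12]
dequeue()->10, [12]
dequeue()->12, []

Final queue: []


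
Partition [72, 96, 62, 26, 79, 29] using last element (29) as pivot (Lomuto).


Pivot: 29
  26 <= 29: swap -> [26, 96, 62, 72, 79, 29]
Place pivot at 1: [26, 29, 62, 72, 79, 96]

Partitioned: [26, 29, 62, 72, 79, 96]


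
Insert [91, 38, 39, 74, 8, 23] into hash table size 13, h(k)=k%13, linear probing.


Insert 91: h=0 -> slot 0
Insert 38: h=12 -> slot 12
Insert 39: h=0, 1 probes -> slot 1
Insert 74: h=9 -> slot 9
Insert 8: h=8 -> slot 8
Insert 23: h=10 -> slot 10

Table: [91, 39, None, None, None, None, None, None, 8, 74, 23, None, 38]


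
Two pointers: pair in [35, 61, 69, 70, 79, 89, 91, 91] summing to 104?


lo=0(35)+hi=7(91)=126
lo=0(35)+hi=6(91)=126
lo=0(35)+hi=5(89)=124
lo=0(35)+hi=4(79)=114
lo=0(35)+hi=3(70)=105
lo=0(35)+hi=2(69)=104

Yes: 35+69=104


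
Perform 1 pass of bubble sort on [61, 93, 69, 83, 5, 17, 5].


Initial: [61, 93, 69, 83, 5, 17, 5]
Pass 1: [61, 69, 83, 5, 17, 5, 93] (5 swaps)

After 1 pass: [61, 69, 83, 5, 17, 5, 93]


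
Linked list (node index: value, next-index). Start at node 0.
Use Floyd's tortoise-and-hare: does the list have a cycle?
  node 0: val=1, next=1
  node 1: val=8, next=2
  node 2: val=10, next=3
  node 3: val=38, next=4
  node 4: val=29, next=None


Floyd's tortoise (slow, +1) and hare (fast, +2):
  init: slow=0, fast=0
  step 1: slow=1, fast=2
  step 2: slow=2, fast=4
  step 3: fast -> None, no cycle

Cycle: no


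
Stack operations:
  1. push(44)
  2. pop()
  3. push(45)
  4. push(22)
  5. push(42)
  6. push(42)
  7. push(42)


push(44) -> [44]
pop()->44, []
push(45) -> [45]
push(22) -> [45, 22]
push(42) -> [45, 22, 42]
push(42) -> [45, 22, 42, 42]
push(42) -> [45, 22, 42, 42, 42]

Final stack: [45, 22, 42, 42, 42]


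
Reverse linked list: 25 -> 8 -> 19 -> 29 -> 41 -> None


Step 1: curr=25, set curr.next=prev(None) | reversed so far: 25
Step 2: curr=8, set curr.next=prev(25) | reversed so far: 8 -> 25
Step 3: curr=19, set curr.next=prev(8) | reversed so far: 19 -> 8 -> 25
Step 4: curr=29, set curr.next=prev(19) | reversed so far: 29 -> 19 -> 8 -> 25
Step 5: curr=41, set curr.next=prev(29) | reversed so far: 41 -> 29 -> 19 -> 8 -> 25

41 -> 29 -> 19 -> 8 -> 25 -> None


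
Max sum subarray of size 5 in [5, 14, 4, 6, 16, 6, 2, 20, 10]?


[0:5]: 45
[1:6]: 46
[2:7]: 34
[3:8]: 50
[4:9]: 54

Max: 54 at [4:9]


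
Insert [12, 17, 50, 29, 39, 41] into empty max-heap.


Insert 12: [12]
Insert 17: [17, 12]
Insert 50: [50, 12, 17]
Insert 29: [50, 29, 17, 12]
Insert 39: [50, 39, 17, 12, 29]
Insert 41: [50, 39, 41, 12, 29, 17]

Final heap: [50, 39, 41, 12, 29, 17]


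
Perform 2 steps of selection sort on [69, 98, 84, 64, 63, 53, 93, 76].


Initial: [69, 98, 84, 64, 63, 53, 93, 76]
Step 1: min=53 at 5
  Swap: [53, 98, 84, 64, 63, 69, 93, 76]
Step 2: min=63 at 4
  Swap: [53, 63, 84, 64, 98, 69, 93, 76]

After 2 steps: [53, 63, 84, 64, 98, 69, 93, 76]


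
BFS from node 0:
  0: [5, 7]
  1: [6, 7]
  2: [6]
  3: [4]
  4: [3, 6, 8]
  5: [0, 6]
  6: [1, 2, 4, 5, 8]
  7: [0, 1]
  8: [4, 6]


Visit 0, enqueue [5, 7]
Visit 5, enqueue [6]
Visit 7, enqueue [1]
Visit 6, enqueue [2, 4, 8]
Visit 1, enqueue []
Visit 2, enqueue []
Visit 4, enqueue [3]
Visit 8, enqueue []
Visit 3, enqueue []

BFS order: [0, 5, 7, 6, 1, 2, 4, 8, 3]


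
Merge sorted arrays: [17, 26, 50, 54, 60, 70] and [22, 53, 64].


Take 17 from A
Take 22 from B
Take 26 from A
Take 50 from A
Take 53 from B
Take 54 from A
Take 60 from A
Take 64 from B

Merged: [17, 22, 26, 50, 53, 54, 60, 64, 70]


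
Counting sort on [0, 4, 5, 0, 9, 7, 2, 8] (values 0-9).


Input: [0, 4, 5, 0, 9, 7, 2, 8]
Counts: [2, 0, 1, 0, 1, 1, 0, 1, 1, 1]

Sorted: [0, 0, 2, 4, 5, 7, 8, 9]


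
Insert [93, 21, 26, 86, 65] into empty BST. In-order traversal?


Insert 93: root
Insert 21: L from 93
Insert 26: L from 93 -> R from 21
Insert 86: L from 93 -> R from 21 -> R from 26
Insert 65: L from 93 -> R from 21 -> R from 26 -> L from 86

In-order: [21, 26, 65, 86, 93]


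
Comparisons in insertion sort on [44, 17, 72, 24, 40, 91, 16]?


Algorithm: insertion sort
Input: [44, 17, 72, 24, 40, 91, 16]
Sorted: [16, 17, 24, 40, 44, 72, 91]

15


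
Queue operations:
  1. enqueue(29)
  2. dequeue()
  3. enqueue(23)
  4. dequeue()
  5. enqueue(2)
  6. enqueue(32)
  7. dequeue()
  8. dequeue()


enqueue(29) -> [29]
dequeue()->29, []
enqueue(23) -> [23]
dequeue()->23, []
enqueue(2) -> [2]
enqueue(32) -> [2, 32]
dequeue()->2, [32]
dequeue()->32, []

Final queue: []


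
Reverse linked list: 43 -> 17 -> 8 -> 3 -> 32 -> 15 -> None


Step 1: curr=43, set curr.next=prev(None) | reversed so far: 43
Step 2: curr=17, set curr.next=prev(43) | reversed so far: 17 -> 43
Step 3: curr=8, set curr.next=prev(17) | reversed so far: 8 -> 17 -> 43
Step 4: curr=3, set curr.next=prev(8) | reversed so far: 3 -> 8 -> 17 -> 43
Step 5: curr=32, set curr.next=prev(3) | reversed so far: 32 -> 3 -> 8 -> 17 -> 43
Step 6: curr=15, set curr.next=prev(32) | reversed so far: 15 -> 32 -> 3 -> 8 -> 17 -> 43

15 -> 32 -> 3 -> 8 -> 17 -> 43 -> None


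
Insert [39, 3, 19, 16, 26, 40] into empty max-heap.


Insert 39: [39]
Insert 3: [39, 3]
Insert 19: [39, 3, 19]
Insert 16: [39, 16, 19, 3]
Insert 26: [39, 26, 19, 3, 16]
Insert 40: [40, 26, 39, 3, 16, 19]

Final heap: [40, 26, 39, 3, 16, 19]


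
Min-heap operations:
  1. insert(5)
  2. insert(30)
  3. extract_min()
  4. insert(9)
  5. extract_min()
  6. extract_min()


insert(5) -> [5]
insert(30) -> [5, 30]
extract_min()->5, [30]
insert(9) -> [9, 30]
extract_min()->9, [30]
extract_min()->30, []

Final heap: []


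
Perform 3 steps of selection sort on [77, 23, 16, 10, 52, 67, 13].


Initial: [77, 23, 16, 10, 52, 67, 13]
Step 1: min=10 at 3
  Swap: [10, 23, 16, 77, 52, 67, 13]
Step 2: min=13 at 6
  Swap: [10, 13, 16, 77, 52, 67, 23]
Step 3: min=16 at 2
  Swap: [10, 13, 16, 77, 52, 67, 23]

After 3 steps: [10, 13, 16, 77, 52, 67, 23]


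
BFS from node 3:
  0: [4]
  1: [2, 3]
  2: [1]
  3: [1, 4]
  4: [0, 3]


Visit 3, enqueue [1, 4]
Visit 1, enqueue [2]
Visit 4, enqueue [0]
Visit 2, enqueue []
Visit 0, enqueue []

BFS order: [3, 1, 4, 2, 0]


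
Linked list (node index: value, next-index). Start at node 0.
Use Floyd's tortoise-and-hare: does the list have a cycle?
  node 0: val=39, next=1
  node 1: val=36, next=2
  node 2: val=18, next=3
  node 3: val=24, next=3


Floyd's tortoise (slow, +1) and hare (fast, +2):
  init: slow=0, fast=0
  step 1: slow=1, fast=2
  step 2: slow=2, fast=3
  step 3: slow=3, fast=3
  slow == fast at node 3: cycle detected

Cycle: yes


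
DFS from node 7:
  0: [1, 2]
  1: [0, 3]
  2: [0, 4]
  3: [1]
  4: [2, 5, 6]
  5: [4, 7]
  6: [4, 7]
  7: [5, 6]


Visit 7, push [6, 5]
Visit 5, push [4]
Visit 4, push [6, 2]
Visit 2, push [0]
Visit 0, push [1]
Visit 1, push [3]
Visit 3, push []
Visit 6, push []

DFS order: [7, 5, 4, 2, 0, 1, 3, 6]


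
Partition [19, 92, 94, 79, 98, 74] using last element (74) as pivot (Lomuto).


Pivot: 74
  19 <= 74: advance i (no swap)
Place pivot at 1: [19, 74, 94, 79, 98, 92]

Partitioned: [19, 74, 94, 79, 98, 92]


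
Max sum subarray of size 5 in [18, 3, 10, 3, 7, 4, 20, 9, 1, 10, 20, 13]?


[0:5]: 41
[1:6]: 27
[2:7]: 44
[3:8]: 43
[4:9]: 41
[5:10]: 44
[6:11]: 60
[7:12]: 53

Max: 60 at [6:11]


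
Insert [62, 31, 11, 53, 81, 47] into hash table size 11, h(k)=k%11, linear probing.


Insert 62: h=7 -> slot 7
Insert 31: h=9 -> slot 9
Insert 11: h=0 -> slot 0
Insert 53: h=9, 1 probes -> slot 10
Insert 81: h=4 -> slot 4
Insert 47: h=3 -> slot 3

Table: [11, None, None, 47, 81, None, None, 62, None, 31, 53]


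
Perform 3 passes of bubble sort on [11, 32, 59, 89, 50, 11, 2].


Initial: [11, 32, 59, 89, 50, 11, 2]
Pass 1: [11, 32, 59, 50, 11, 2, 89] (3 swaps)
Pass 2: [11, 32, 50, 11, 2, 59, 89] (3 swaps)
Pass 3: [11, 32, 11, 2, 50, 59, 89] (2 swaps)

After 3 passes: [11, 32, 11, 2, 50, 59, 89]


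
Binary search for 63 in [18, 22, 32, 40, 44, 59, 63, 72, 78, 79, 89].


Step 1: lo=0, hi=10, mid=5, val=59
Step 2: lo=6, hi=10, mid=8, val=78
Step 3: lo=6, hi=7, mid=6, val=63

Found at index 6


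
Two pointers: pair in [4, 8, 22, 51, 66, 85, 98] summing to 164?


lo=0(4)+hi=6(98)=102
lo=1(8)+hi=6(98)=106
lo=2(22)+hi=6(98)=120
lo=3(51)+hi=6(98)=149
lo=4(66)+hi=6(98)=164

Yes: 66+98=164


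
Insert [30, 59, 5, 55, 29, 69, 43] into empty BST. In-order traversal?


Insert 30: root
Insert 59: R from 30
Insert 5: L from 30
Insert 55: R from 30 -> L from 59
Insert 29: L from 30 -> R from 5
Insert 69: R from 30 -> R from 59
Insert 43: R from 30 -> L from 59 -> L from 55

In-order: [5, 29, 30, 43, 55, 59, 69]


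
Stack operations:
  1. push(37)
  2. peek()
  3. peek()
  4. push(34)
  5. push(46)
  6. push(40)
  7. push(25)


push(37) -> [37]
peek()->37
peek()->37
push(34) -> [37, 34]
push(46) -> [37, 34, 46]
push(40) -> [37, 34, 46, 40]
push(25) -> [37, 34, 46, 40, 25]

Final stack: [37, 34, 46, 40, 25]


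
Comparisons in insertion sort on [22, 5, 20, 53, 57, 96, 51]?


Algorithm: insertion sort
Input: [22, 5, 20, 53, 57, 96, 51]
Sorted: [5, 20, 22, 51, 53, 57, 96]

10


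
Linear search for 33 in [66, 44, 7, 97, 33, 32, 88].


i=0: 66!=33
i=1: 44!=33
i=2: 7!=33
i=3: 97!=33
i=4: 33==33 found!

Found at 4, 5 comps


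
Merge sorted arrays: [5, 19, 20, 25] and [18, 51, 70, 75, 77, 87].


Take 5 from A
Take 18 from B
Take 19 from A
Take 20 from A
Take 25 from A

Merged: [5, 18, 19, 20, 25, 51, 70, 75, 77, 87]


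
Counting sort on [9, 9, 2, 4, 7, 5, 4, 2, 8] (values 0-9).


Input: [9, 9, 2, 4, 7, 5, 4, 2, 8]
Counts: [0, 0, 2, 0, 2, 1, 0, 1, 1, 2]

Sorted: [2, 2, 4, 4, 5, 7, 8, 9, 9]


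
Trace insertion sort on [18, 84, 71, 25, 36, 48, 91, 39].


Initial: [18, 84, 71, 25, 36, 48, 91, 39]
Insert 84: [18, 84, 71, 25, 36, 48, 91, 39]
Insert 71: [18, 71, 84, 25, 36, 48, 91, 39]
Insert 25: [18, 25, 71, 84, 36, 48, 91, 39]
Insert 36: [18, 25, 36, 71, 84, 48, 91, 39]
Insert 48: [18, 25, 36, 48, 71, 84, 91, 39]
Insert 91: [18, 25, 36, 48, 71, 84, 91, 39]
Insert 39: [18, 25, 36, 39, 48, 71, 84, 91]

Sorted: [18, 25, 36, 39, 48, 71, 84, 91]


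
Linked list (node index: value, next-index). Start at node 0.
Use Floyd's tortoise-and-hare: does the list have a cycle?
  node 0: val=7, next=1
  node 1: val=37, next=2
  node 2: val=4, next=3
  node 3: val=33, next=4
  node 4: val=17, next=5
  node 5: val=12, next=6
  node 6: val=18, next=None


Floyd's tortoise (slow, +1) and hare (fast, +2):
  init: slow=0, fast=0
  step 1: slow=1, fast=2
  step 2: slow=2, fast=4
  step 3: slow=3, fast=6
  step 4: fast -> None, no cycle

Cycle: no


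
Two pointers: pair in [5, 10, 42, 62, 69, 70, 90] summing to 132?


lo=0(5)+hi=6(90)=95
lo=1(10)+hi=6(90)=100
lo=2(42)+hi=6(90)=132

Yes: 42+90=132


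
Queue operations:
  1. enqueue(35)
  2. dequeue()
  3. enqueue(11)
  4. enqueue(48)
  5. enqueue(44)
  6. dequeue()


enqueue(35) -> [35]
dequeue()->35, []
enqueue(11) -> [11]
enqueue(48) -> [11, 48]
enqueue(44) -> [11, 48, 44]
dequeue()->11, [48, 44]

Final queue: [48, 44]


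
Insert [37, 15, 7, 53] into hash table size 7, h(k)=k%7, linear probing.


Insert 37: h=2 -> slot 2
Insert 15: h=1 -> slot 1
Insert 7: h=0 -> slot 0
Insert 53: h=4 -> slot 4

Table: [7, 15, 37, None, 53, None, None]


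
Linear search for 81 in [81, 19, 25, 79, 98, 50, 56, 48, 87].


i=0: 81==81 found!

Found at 0, 1 comps


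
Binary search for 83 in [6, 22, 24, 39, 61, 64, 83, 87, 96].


Step 1: lo=0, hi=8, mid=4, val=61
Step 2: lo=5, hi=8, mid=6, val=83

Found at index 6


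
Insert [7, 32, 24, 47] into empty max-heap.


Insert 7: [7]
Insert 32: [32, 7]
Insert 24: [32, 7, 24]
Insert 47: [47, 32, 24, 7]

Final heap: [47, 32, 24, 7]


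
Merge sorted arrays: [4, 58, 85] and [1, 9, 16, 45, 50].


Take 1 from B
Take 4 from A
Take 9 from B
Take 16 from B
Take 45 from B
Take 50 from B

Merged: [1, 4, 9, 16, 45, 50, 58, 85]


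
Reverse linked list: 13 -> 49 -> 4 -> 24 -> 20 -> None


Step 1: curr=13, set curr.next=prev(None) | reversed so far: 13
Step 2: curr=49, set curr.next=prev(13) | reversed so far: 49 -> 13
Step 3: curr=4, set curr.next=prev(49) | reversed so far: 4 -> 49 -> 13
Step 4: curr=24, set curr.next=prev(4) | reversed so far: 24 -> 4 -> 49 -> 13
Step 5: curr=20, set curr.next=prev(24) | reversed so far: 20 -> 24 -> 4 -> 49 -> 13

20 -> 24 -> 4 -> 49 -> 13 -> None


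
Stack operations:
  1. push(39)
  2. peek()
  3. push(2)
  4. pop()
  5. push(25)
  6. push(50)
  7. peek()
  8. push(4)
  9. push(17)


push(39) -> [39]
peek()->39
push(2) -> [39, 2]
pop()->2, [39]
push(25) -> [39, 25]
push(50) -> [39, 25, 50]
peek()->50
push(4) -> [39, 25, 50, 4]
push(17) -> [39, 25, 50, 4, 17]

Final stack: [39, 25, 50, 4, 17]


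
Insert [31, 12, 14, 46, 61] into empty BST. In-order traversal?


Insert 31: root
Insert 12: L from 31
Insert 14: L from 31 -> R from 12
Insert 46: R from 31
Insert 61: R from 31 -> R from 46

In-order: [12, 14, 31, 46, 61]


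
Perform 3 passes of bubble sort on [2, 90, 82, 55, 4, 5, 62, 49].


Initial: [2, 90, 82, 55, 4, 5, 62, 49]
Pass 1: [2, 82, 55, 4, 5, 62, 49, 90] (6 swaps)
Pass 2: [2, 55, 4, 5, 62, 49, 82, 90] (5 swaps)
Pass 3: [2, 4, 5, 55, 49, 62, 82, 90] (3 swaps)

After 3 passes: [2, 4, 5, 55, 49, 62, 82, 90]


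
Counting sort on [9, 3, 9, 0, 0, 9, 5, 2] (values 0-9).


Input: [9, 3, 9, 0, 0, 9, 5, 2]
Counts: [2, 0, 1, 1, 0, 1, 0, 0, 0, 3]

Sorted: [0, 0, 2, 3, 5, 9, 9, 9]


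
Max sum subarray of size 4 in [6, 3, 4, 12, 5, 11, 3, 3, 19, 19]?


[0:4]: 25
[1:5]: 24
[2:6]: 32
[3:7]: 31
[4:8]: 22
[5:9]: 36
[6:10]: 44

Max: 44 at [6:10]


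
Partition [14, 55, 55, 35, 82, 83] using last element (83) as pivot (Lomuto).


Pivot: 83
  14 <= 83: advance i (no swap)
  55 <= 83: advance i (no swap)
  55 <= 83: advance i (no swap)
  35 <= 83: advance i (no swap)
  82 <= 83: advance i (no swap)
Place pivot at 5: [14, 55, 55, 35, 82, 83]

Partitioned: [14, 55, 55, 35, 82, 83]


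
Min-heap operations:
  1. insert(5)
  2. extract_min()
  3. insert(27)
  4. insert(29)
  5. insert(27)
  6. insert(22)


insert(5) -> [5]
extract_min()->5, []
insert(27) -> [27]
insert(29) -> [27, 29]
insert(27) -> [27, 29, 27]
insert(22) -> [22, 27, 27, 29]

Final heap: [22, 27, 27, 29]


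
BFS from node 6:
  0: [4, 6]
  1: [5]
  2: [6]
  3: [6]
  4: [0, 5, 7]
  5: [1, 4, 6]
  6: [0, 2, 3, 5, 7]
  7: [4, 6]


Visit 6, enqueue [0, 2, 3, 5, 7]
Visit 0, enqueue [4]
Visit 2, enqueue []
Visit 3, enqueue []
Visit 5, enqueue [1]
Visit 7, enqueue []
Visit 4, enqueue []
Visit 1, enqueue []

BFS order: [6, 0, 2, 3, 5, 7, 4, 1]


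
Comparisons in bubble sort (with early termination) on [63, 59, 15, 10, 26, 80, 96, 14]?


Algorithm: bubble sort (with early termination)
Input: [63, 59, 15, 10, 26, 80, 96, 14]
Sorted: [10, 14, 15, 26, 59, 63, 80, 96]

28


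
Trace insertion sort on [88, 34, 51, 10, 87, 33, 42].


Initial: [88, 34, 51, 10, 87, 33, 42]
Insert 34: [34, 88, 51, 10, 87, 33, 42]
Insert 51: [34, 51, 88, 10, 87, 33, 42]
Insert 10: [10, 34, 51, 88, 87, 33, 42]
Insert 87: [10, 34, 51, 87, 88, 33, 42]
Insert 33: [10, 33, 34, 51, 87, 88, 42]
Insert 42: [10, 33, 34, 42, 51, 87, 88]

Sorted: [10, 33, 34, 42, 51, 87, 88]


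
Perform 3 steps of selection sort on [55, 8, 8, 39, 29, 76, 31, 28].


Initial: [55, 8, 8, 39, 29, 76, 31, 28]
Step 1: min=8 at 1
  Swap: [8, 55, 8, 39, 29, 76, 31, 28]
Step 2: min=8 at 2
  Swap: [8, 8, 55, 39, 29, 76, 31, 28]
Step 3: min=28 at 7
  Swap: [8, 8, 28, 39, 29, 76, 31, 55]

After 3 steps: [8, 8, 28, 39, 29, 76, 31, 55]


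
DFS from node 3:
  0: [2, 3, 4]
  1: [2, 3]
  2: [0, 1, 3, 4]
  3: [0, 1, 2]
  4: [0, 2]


Visit 3, push [2, 1, 0]
Visit 0, push [4, 2]
Visit 2, push [4, 1]
Visit 1, push []
Visit 4, push []

DFS order: [3, 0, 2, 1, 4]


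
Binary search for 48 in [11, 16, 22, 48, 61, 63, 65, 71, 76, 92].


Step 1: lo=0, hi=9, mid=4, val=61
Step 2: lo=0, hi=3, mid=1, val=16
Step 3: lo=2, hi=3, mid=2, val=22
Step 4: lo=3, hi=3, mid=3, val=48

Found at index 3


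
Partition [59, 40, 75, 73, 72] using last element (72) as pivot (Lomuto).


Pivot: 72
  59 <= 72: advance i (no swap)
  40 <= 72: advance i (no swap)
Place pivot at 2: [59, 40, 72, 73, 75]

Partitioned: [59, 40, 72, 73, 75]


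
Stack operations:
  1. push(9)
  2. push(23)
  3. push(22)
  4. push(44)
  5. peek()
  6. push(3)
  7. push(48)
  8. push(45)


push(9) -> [9]
push(23) -> [9, 23]
push(22) -> [9, 23, 22]
push(44) -> [9, 23, 22, 44]
peek()->44
push(3) -> [9, 23, 22, 44, 3]
push(48) -> [9, 23, 22, 44, 3, 48]
push(45) -> [9, 23, 22, 44, 3, 48, 45]

Final stack: [9, 23, 22, 44, 3, 48, 45]


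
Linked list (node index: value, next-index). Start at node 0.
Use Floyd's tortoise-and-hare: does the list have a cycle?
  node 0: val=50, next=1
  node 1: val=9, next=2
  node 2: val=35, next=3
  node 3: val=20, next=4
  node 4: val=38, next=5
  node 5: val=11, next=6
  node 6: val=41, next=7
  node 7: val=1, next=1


Floyd's tortoise (slow, +1) and hare (fast, +2):
  init: slow=0, fast=0
  step 1: slow=1, fast=2
  step 2: slow=2, fast=4
  step 3: slow=3, fast=6
  step 4: slow=4, fast=1
  step 5: slow=5, fast=3
  step 6: slow=6, fast=5
  step 7: slow=7, fast=7
  slow == fast at node 7: cycle detected

Cycle: yes


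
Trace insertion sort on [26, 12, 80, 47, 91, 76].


Initial: [26, 12, 80, 47, 91, 76]
Insert 12: [12, 26, 80, 47, 91, 76]
Insert 80: [12, 26, 80, 47, 91, 76]
Insert 47: [12, 26, 47, 80, 91, 76]
Insert 91: [12, 26, 47, 80, 91, 76]
Insert 76: [12, 26, 47, 76, 80, 91]

Sorted: [12, 26, 47, 76, 80, 91]


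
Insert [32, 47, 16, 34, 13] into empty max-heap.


Insert 32: [32]
Insert 47: [47, 32]
Insert 16: [47, 32, 16]
Insert 34: [47, 34, 16, 32]
Insert 13: [47, 34, 16, 32, 13]

Final heap: [47, 34, 16, 32, 13]


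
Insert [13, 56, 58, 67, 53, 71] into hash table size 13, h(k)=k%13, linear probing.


Insert 13: h=0 -> slot 0
Insert 56: h=4 -> slot 4
Insert 58: h=6 -> slot 6
Insert 67: h=2 -> slot 2
Insert 53: h=1 -> slot 1
Insert 71: h=6, 1 probes -> slot 7

Table: [13, 53, 67, None, 56, None, 58, 71, None, None, None, None, None]


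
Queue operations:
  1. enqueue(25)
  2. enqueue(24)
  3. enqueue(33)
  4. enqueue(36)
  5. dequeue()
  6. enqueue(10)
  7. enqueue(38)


enqueue(25) -> [25]
enqueue(24) -> [25, 24]
enqueue(33) -> [25, 24, 33]
enqueue(36) -> [25, 24, 33, 36]
dequeue()->25, [24, 33, 36]
enqueue(10) -> [24, 33, 36, 10]
enqueue(38) -> [24, 33, 36, 10, 38]

Final queue: [24, 33, 36, 10, 38]


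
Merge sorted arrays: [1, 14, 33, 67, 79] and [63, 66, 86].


Take 1 from A
Take 14 from A
Take 33 from A
Take 63 from B
Take 66 from B
Take 67 from A
Take 79 from A

Merged: [1, 14, 33, 63, 66, 67, 79, 86]


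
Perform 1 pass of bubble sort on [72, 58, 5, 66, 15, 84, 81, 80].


Initial: [72, 58, 5, 66, 15, 84, 81, 80]
Pass 1: [58, 5, 66, 15, 72, 81, 80, 84] (6 swaps)

After 1 pass: [58, 5, 66, 15, 72, 81, 80, 84]


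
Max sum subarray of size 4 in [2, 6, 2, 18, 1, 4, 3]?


[0:4]: 28
[1:5]: 27
[2:6]: 25
[3:7]: 26

Max: 28 at [0:4]


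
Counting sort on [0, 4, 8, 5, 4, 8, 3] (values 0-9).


Input: [0, 4, 8, 5, 4, 8, 3]
Counts: [1, 0, 0, 1, 2, 1, 0, 0, 2, 0]

Sorted: [0, 3, 4, 4, 5, 8, 8]


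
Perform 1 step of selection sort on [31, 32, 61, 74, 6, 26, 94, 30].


Initial: [31, 32, 61, 74, 6, 26, 94, 30]
Step 1: min=6 at 4
  Swap: [6, 32, 61, 74, 31, 26, 94, 30]

After 1 step: [6, 32, 61, 74, 31, 26, 94, 30]


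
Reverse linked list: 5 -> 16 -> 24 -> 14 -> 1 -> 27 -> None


Step 1: curr=5, set curr.next=prev(None) | reversed so far: 5
Step 2: curr=16, set curr.next=prev(5) | reversed so far: 16 -> 5
Step 3: curr=24, set curr.next=prev(16) | reversed so far: 24 -> 16 -> 5
Step 4: curr=14, set curr.next=prev(24) | reversed so far: 14 -> 24 -> 16 -> 5
Step 5: curr=1, set curr.next=prev(14) | reversed so far: 1 -> 14 -> 24 -> 16 -> 5
Step 6: curr=27, set curr.next=prev(1) | reversed so far: 27 -> 1 -> 14 -> 24 -> 16 -> 5

27 -> 1 -> 14 -> 24 -> 16 -> 5 -> None


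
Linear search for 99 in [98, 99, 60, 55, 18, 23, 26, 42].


i=0: 98!=99
i=1: 99==99 found!

Found at 1, 2 comps


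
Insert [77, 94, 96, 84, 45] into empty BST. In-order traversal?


Insert 77: root
Insert 94: R from 77
Insert 96: R from 77 -> R from 94
Insert 84: R from 77 -> L from 94
Insert 45: L from 77

In-order: [45, 77, 84, 94, 96]


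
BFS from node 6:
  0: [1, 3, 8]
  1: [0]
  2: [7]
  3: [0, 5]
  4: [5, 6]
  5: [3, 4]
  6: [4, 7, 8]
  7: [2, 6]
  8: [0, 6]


Visit 6, enqueue [4, 7, 8]
Visit 4, enqueue [5]
Visit 7, enqueue [2]
Visit 8, enqueue [0]
Visit 5, enqueue [3]
Visit 2, enqueue []
Visit 0, enqueue [1]
Visit 3, enqueue []
Visit 1, enqueue []

BFS order: [6, 4, 7, 8, 5, 2, 0, 3, 1]


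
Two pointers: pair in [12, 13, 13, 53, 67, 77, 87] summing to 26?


lo=0(12)+hi=6(87)=99
lo=0(12)+hi=5(77)=89
lo=0(12)+hi=4(67)=79
lo=0(12)+hi=3(53)=65
lo=0(12)+hi=2(13)=25
lo=1(13)+hi=2(13)=26

Yes: 13+13=26


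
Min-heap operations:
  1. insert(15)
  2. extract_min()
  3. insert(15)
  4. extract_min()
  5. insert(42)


insert(15) -> [15]
extract_min()->15, []
insert(15) -> [15]
extract_min()->15, []
insert(42) -> [42]

Final heap: [42]


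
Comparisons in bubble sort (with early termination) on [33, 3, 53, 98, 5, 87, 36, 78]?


Algorithm: bubble sort (with early termination)
Input: [33, 3, 53, 98, 5, 87, 36, 78]
Sorted: [3, 5, 33, 36, 53, 78, 87, 98]

22


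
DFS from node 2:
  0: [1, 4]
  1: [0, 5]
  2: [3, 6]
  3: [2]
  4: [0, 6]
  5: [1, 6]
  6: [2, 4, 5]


Visit 2, push [6, 3]
Visit 3, push []
Visit 6, push [5, 4]
Visit 4, push [0]
Visit 0, push [1]
Visit 1, push [5]
Visit 5, push []

DFS order: [2, 3, 6, 4, 0, 1, 5]


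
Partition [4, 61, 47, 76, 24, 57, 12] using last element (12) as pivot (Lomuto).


Pivot: 12
  4 <= 12: advance i (no swap)
Place pivot at 1: [4, 12, 47, 76, 24, 57, 61]

Partitioned: [4, 12, 47, 76, 24, 57, 61]


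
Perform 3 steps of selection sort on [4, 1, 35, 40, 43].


Initial: [4, 1, 35, 40, 43]
Step 1: min=1 at 1
  Swap: [1, 4, 35, 40, 43]
Step 2: min=4 at 1
  Swap: [1, 4, 35, 40, 43]
Step 3: min=35 at 2
  Swap: [1, 4, 35, 40, 43]

After 3 steps: [1, 4, 35, 40, 43]


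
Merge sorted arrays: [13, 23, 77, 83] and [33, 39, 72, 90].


Take 13 from A
Take 23 from A
Take 33 from B
Take 39 from B
Take 72 from B
Take 77 from A
Take 83 from A

Merged: [13, 23, 33, 39, 72, 77, 83, 90]


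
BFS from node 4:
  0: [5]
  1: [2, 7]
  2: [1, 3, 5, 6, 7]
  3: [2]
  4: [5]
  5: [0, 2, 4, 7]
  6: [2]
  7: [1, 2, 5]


Visit 4, enqueue [5]
Visit 5, enqueue [0, 2, 7]
Visit 0, enqueue []
Visit 2, enqueue [1, 3, 6]
Visit 7, enqueue []
Visit 1, enqueue []
Visit 3, enqueue []
Visit 6, enqueue []

BFS order: [4, 5, 0, 2, 7, 1, 3, 6]


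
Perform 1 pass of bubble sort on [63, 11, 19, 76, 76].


Initial: [63, 11, 19, 76, 76]
Pass 1: [11, 19, 63, 76, 76] (2 swaps)

After 1 pass: [11, 19, 63, 76, 76]


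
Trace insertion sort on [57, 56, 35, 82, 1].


Initial: [57, 56, 35, 82, 1]
Insert 56: [56, 57, 35, 82, 1]
Insert 35: [35, 56, 57, 82, 1]
Insert 82: [35, 56, 57, 82, 1]
Insert 1: [1, 35, 56, 57, 82]

Sorted: [1, 35, 56, 57, 82]


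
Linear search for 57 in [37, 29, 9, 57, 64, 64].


i=0: 37!=57
i=1: 29!=57
i=2: 9!=57
i=3: 57==57 found!

Found at 3, 4 comps


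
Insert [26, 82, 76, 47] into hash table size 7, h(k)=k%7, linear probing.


Insert 26: h=5 -> slot 5
Insert 82: h=5, 1 probes -> slot 6
Insert 76: h=6, 1 probes -> slot 0
Insert 47: h=5, 3 probes -> slot 1

Table: [76, 47, None, None, None, 26, 82]


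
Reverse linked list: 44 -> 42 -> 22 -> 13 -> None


Step 1: curr=44, set curr.next=prev(None) | reversed so far: 44
Step 2: curr=42, set curr.next=prev(44) | reversed so far: 42 -> 44
Step 3: curr=22, set curr.next=prev(42) | reversed so far: 22 -> 42 -> 44
Step 4: curr=13, set curr.next=prev(22) | reversed so far: 13 -> 22 -> 42 -> 44

13 -> 22 -> 42 -> 44 -> None


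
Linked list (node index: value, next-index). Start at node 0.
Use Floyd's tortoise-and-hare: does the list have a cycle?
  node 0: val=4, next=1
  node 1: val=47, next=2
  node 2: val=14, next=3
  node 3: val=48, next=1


Floyd's tortoise (slow, +1) and hare (fast, +2):
  init: slow=0, fast=0
  step 1: slow=1, fast=2
  step 2: slow=2, fast=1
  step 3: slow=3, fast=3
  slow == fast at node 3: cycle detected

Cycle: yes


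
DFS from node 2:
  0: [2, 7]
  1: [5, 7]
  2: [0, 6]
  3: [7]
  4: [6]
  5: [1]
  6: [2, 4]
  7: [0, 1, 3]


Visit 2, push [6, 0]
Visit 0, push [7]
Visit 7, push [3, 1]
Visit 1, push [5]
Visit 5, push []
Visit 3, push []
Visit 6, push [4]
Visit 4, push []

DFS order: [2, 0, 7, 1, 5, 3, 6, 4]


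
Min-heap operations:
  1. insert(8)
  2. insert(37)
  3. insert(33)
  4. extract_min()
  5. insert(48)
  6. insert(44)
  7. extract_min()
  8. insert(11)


insert(8) -> [8]
insert(37) -> [8, 37]
insert(33) -> [8, 37, 33]
extract_min()->8, [33, 37]
insert(48) -> [33, 37, 48]
insert(44) -> [33, 37, 48, 44]
extract_min()->33, [37, 44, 48]
insert(11) -> [11, 37, 48, 44]

Final heap: [11, 37, 48, 44]


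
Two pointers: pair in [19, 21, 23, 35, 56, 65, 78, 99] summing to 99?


lo=0(19)+hi=7(99)=118
lo=0(19)+hi=6(78)=97
lo=1(21)+hi=6(78)=99

Yes: 21+78=99


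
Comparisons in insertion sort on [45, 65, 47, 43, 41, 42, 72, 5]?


Algorithm: insertion sort
Input: [45, 65, 47, 43, 41, 42, 72, 5]
Sorted: [5, 41, 42, 43, 45, 47, 65, 72]

23


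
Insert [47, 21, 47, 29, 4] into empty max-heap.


Insert 47: [47]
Insert 21: [47, 21]
Insert 47: [47, 21, 47]
Insert 29: [47, 29, 47, 21]
Insert 4: [47, 29, 47, 21, 4]

Final heap: [47, 29, 47, 21, 4]


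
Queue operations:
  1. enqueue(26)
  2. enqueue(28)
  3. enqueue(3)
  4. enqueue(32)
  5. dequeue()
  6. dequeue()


enqueue(26) -> [26]
enqueue(28) -> [26, 28]
enqueue(3) -> [26, 28, 3]
enqueue(32) -> [26, 28, 3, 32]
dequeue()->26, [28, 3, 32]
dequeue()->28, [3, 32]

Final queue: [3, 32]
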